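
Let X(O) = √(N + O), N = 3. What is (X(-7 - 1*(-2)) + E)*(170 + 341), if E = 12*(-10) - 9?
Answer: -65919 + 511*I*√2 ≈ -65919.0 + 722.66*I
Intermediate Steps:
E = -129 (E = -120 - 9 = -129)
X(O) = √(3 + O)
(X(-7 - 1*(-2)) + E)*(170 + 341) = (√(3 + (-7 - 1*(-2))) - 129)*(170 + 341) = (√(3 + (-7 + 2)) - 129)*511 = (√(3 - 5) - 129)*511 = (√(-2) - 129)*511 = (I*√2 - 129)*511 = (-129 + I*√2)*511 = -65919 + 511*I*√2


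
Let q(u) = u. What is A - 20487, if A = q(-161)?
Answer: -20648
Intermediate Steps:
A = -161
A - 20487 = -161 - 20487 = -20648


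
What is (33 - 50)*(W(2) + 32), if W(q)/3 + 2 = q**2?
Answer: -646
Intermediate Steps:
W(q) = -6 + 3*q**2
(33 - 50)*(W(2) + 32) = (33 - 50)*((-6 + 3*2**2) + 32) = -17*((-6 + 3*4) + 32) = -17*((-6 + 12) + 32) = -17*(6 + 32) = -17*38 = -646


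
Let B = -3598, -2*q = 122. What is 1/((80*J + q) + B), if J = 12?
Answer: -1/2699 ≈ -0.00037051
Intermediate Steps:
q = -61 (q = -1/2*122 = -61)
1/((80*J + q) + B) = 1/((80*12 - 61) - 3598) = 1/((960 - 61) - 3598) = 1/(899 - 3598) = 1/(-2699) = -1/2699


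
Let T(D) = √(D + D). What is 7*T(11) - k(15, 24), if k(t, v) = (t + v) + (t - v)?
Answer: -30 + 7*√22 ≈ 2.8329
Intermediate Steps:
T(D) = √2*√D (T(D) = √(2*D) = √2*√D)
k(t, v) = 2*t
7*T(11) - k(15, 24) = 7*(√2*√11) - 2*15 = 7*√22 - 1*30 = 7*√22 - 30 = -30 + 7*√22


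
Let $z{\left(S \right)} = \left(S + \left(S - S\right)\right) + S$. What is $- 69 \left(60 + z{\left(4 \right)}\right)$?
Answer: $-4692$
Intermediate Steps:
$z{\left(S \right)} = 2 S$ ($z{\left(S \right)} = \left(S + 0\right) + S = S + S = 2 S$)
$- 69 \left(60 + z{\left(4 \right)}\right) = - 69 \left(60 + 2 \cdot 4\right) = - 69 \left(60 + 8\right) = \left(-69\right) 68 = -4692$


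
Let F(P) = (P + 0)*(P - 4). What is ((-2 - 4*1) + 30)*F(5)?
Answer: 120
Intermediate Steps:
F(P) = P*(-4 + P)
((-2 - 4*1) + 30)*F(5) = ((-2 - 4*1) + 30)*(5*(-4 + 5)) = ((-2 - 4) + 30)*(5*1) = (-6 + 30)*5 = 24*5 = 120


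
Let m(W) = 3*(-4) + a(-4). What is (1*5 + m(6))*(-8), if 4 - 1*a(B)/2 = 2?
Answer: 24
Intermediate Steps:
a(B) = 4 (a(B) = 8 - 2*2 = 8 - 4 = 4)
m(W) = -8 (m(W) = 3*(-4) + 4 = -12 + 4 = -8)
(1*5 + m(6))*(-8) = (1*5 - 8)*(-8) = (5 - 8)*(-8) = -3*(-8) = 24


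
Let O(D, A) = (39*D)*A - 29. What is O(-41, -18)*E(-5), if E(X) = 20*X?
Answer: -2875300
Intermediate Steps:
O(D, A) = -29 + 39*A*D (O(D, A) = 39*A*D - 29 = -29 + 39*A*D)
O(-41, -18)*E(-5) = (-29 + 39*(-18)*(-41))*(20*(-5)) = (-29 + 28782)*(-100) = 28753*(-100) = -2875300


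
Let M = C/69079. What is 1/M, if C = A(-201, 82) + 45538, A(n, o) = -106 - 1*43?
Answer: 69079/45389 ≈ 1.5219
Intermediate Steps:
A(n, o) = -149 (A(n, o) = -106 - 43 = -149)
C = 45389 (C = -149 + 45538 = 45389)
M = 45389/69079 ≈ 0.65706
1/M = 1/(45389/69079) = 69079/45389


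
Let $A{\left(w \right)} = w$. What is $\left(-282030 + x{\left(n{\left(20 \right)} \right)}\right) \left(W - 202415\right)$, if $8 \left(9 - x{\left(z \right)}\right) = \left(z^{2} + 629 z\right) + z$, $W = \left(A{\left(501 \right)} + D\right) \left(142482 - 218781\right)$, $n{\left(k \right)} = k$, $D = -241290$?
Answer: $-5211075526710416$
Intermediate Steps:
$W = 18371959911$ ($W = \left(501 - 241290\right) \left(142482 - 218781\right) = \left(-240789\right) \left(-76299\right) = 18371959911$)
$x{\left(z \right)} = 9 - \frac{315 z}{4} - \frac{z^{2}}{8}$ ($x{\left(z \right)} = 9 - \frac{\left(z^{2} + 629 z\right) + z}{8} = 9 - \frac{z^{2} + 630 z}{8} = 9 - \left(\frac{z^{2}}{8} + \frac{315 z}{4}\right) = 9 - \frac{315 z}{4} - \frac{z^{2}}{8}$)
$\left(-282030 + x{\left(n{\left(20 \right)} \right)}\right) \left(W - 202415\right) = \left(-282030 - \left(1566 + 50\right)\right) \left(18371959911 - 202415\right) = \left(-282030 - 1616\right) 18371757496 = \left(-283646\right) 18371757496 = -5211075526710416$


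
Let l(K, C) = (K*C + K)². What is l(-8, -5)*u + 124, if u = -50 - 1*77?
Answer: -129924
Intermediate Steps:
l(K, C) = (K + C*K)² (l(K, C) = (C*K + K)² = (K + C*K)²)
u = -127 (u = -50 - 77 = -127)
l(-8, -5)*u + 124 = ((-8)²*(1 - 5)²)*(-127) + 124 = (64*(-4)²)*(-127) + 124 = (64*16)*(-127) + 124 = 1024*(-127) + 124 = -130048 + 124 = -129924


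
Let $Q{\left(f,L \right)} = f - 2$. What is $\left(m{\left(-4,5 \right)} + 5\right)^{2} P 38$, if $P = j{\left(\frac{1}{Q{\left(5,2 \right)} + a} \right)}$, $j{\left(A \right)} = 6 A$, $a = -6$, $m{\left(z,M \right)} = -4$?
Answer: $-76$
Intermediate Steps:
$Q{\left(f,L \right)} = -2 + f$
$P = -2$ ($P = \frac{6}{\left(-2 + 5\right) - 6} = \frac{6}{3 - 6} = \frac{6}{-3} = 6 \left(- \frac{1}{3}\right) = -2$)
$\left(m{\left(-4,5 \right)} + 5\right)^{2} P 38 = \left(-4 + 5\right)^{2} \left(-2\right) 38 = 1^{2} \left(-2\right) 38 = 1 \left(-2\right) 38 = \left(-2\right) 38 = -76$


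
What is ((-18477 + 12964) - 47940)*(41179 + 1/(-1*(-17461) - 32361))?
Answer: -32797002142847/14900 ≈ -2.2011e+9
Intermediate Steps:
((-18477 + 12964) - 47940)*(41179 + 1/(-1*(-17461) - 32361)) = (-5513 - 47940)*(41179 + 1/(17461 - 32361)) = -53453*(41179 + 1/(-14900)) = -53453*(41179 - 1/14900) = -53453*613567099/14900 = -32797002142847/14900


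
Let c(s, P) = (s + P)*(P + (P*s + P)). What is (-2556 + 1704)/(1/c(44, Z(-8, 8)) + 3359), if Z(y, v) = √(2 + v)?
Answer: -116633025978960/459824334444679 + 1724448*√10/459824334444679 ≈ -0.25365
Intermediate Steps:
c(s, P) = (P + s)*(2*P + P*s) (c(s, P) = (P + s)*(P + (P + P*s)) = (P + s)*(2*P + P*s))
(-2556 + 1704)/(1/c(44, Z(-8, 8)) + 3359) = (-2556 + 1704)/(1/(√(2 + 8)*(44² + 2*√(2 + 8) + 2*44 + √(2 + 8)*44)) + 3359) = -852/(1/(√10*(1936 + 2*√10 + 88 + √10*44)) + 3359) = -852/(1/(√10*(1936 + 2*√10 + 88 + 44*√10)) + 3359) = -852/(1/(√10*(2024 + 46*√10)) + 3359) = -852/(√10/(10*(2024 + 46*√10)) + 3359) = -852/(3359 + √10/(10*(2024 + 46*√10)))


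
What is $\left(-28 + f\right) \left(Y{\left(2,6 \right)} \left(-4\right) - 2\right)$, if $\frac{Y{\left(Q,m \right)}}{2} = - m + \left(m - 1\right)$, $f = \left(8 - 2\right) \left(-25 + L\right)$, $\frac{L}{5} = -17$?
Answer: $-4128$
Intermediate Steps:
$L = -85$ ($L = 5 \left(-17\right) = -85$)
$f = -660$ ($f = \left(8 - 2\right) \left(-25 - 85\right) = 6 \left(-110\right) = -660$)
$Y{\left(Q,m \right)} = -2$ ($Y{\left(Q,m \right)} = 2 \left(- m + \left(m - 1\right)\right) = 2 \left(- m + \left(-1 + m\right)\right) = 2 \left(-1\right) = -2$)
$\left(-28 + f\right) \left(Y{\left(2,6 \right)} \left(-4\right) - 2\right) = \left(-28 - 660\right) \left(\left(-2\right) \left(-4\right) - 2\right) = - 688 \left(8 - 2\right) = \left(-688\right) 6 = -4128$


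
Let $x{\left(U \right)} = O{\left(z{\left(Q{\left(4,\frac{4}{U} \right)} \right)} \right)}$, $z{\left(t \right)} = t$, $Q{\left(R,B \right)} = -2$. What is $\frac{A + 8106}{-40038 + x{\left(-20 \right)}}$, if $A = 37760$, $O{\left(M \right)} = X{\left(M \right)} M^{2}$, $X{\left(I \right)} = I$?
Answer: $- \frac{22933}{20023} \approx -1.1453$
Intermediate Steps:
$O{\left(M \right)} = M^{3}$ ($O{\left(M \right)} = M M^{2} = M^{3}$)
$x{\left(U \right)} = -8$ ($x{\left(U \right)} = \left(-2\right)^{3} = -8$)
$\frac{A + 8106}{-40038 + x{\left(-20 \right)}} = \frac{37760 + 8106}{-40038 - 8} = \frac{45866}{-40046} = 45866 \left(- \frac{1}{40046}\right) = - \frac{22933}{20023}$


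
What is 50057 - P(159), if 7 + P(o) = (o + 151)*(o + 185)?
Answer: -56576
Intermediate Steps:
P(o) = -7 + (151 + o)*(185 + o) (P(o) = -7 + (o + 151)*(o + 185) = -7 + (151 + o)*(185 + o))
50057 - P(159) = 50057 - (27928 + 159² + 336*159) = 50057 - (27928 + 25281 + 53424) = 50057 - 1*106633 = 50057 - 106633 = -56576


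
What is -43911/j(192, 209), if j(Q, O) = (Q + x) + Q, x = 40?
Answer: -43911/424 ≈ -103.56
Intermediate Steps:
j(Q, O) = 40 + 2*Q (j(Q, O) = (Q + 40) + Q = (40 + Q) + Q = 40 + 2*Q)
-43911/j(192, 209) = -43911/(40 + 2*192) = -43911/(40 + 384) = -43911/424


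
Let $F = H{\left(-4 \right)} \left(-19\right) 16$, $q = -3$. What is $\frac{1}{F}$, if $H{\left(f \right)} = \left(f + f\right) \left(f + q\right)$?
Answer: $- \frac{1}{17024} \approx -5.8741 \cdot 10^{-5}$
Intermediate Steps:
$H{\left(f \right)} = 2 f \left(-3 + f\right)$ ($H{\left(f \right)} = \left(f + f\right) \left(f - 3\right) = 2 f \left(-3 + f\right)$)
$F = -17024$ ($F = 2 \left(-4\right) \left(-3 - 4\right) \left(-19\right) 16 = 2 \left(-4\right) \left(-7\right) \left(-19\right) 16 = 56 \left(-19\right) 16 = \left(-1064\right) 16 = -17024$)
$\frac{1}{F} = \frac{1}{-17024} = - \frac{1}{17024}$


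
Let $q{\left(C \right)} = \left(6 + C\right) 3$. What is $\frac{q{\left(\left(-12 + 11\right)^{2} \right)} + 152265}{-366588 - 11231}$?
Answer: $- \frac{152286}{377819} \approx -0.40307$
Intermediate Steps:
$q{\left(C \right)} = 18 + 3 C$
$\frac{q{\left(\left(-12 + 11\right)^{2} \right)} + 152265}{-366588 - 11231} = \frac{\left(18 + 3 \left(-12 + 11\right)^{2}\right) + 152265}{-366588 - 11231} = \frac{\left(18 + 3 \left(-1\right)^{2}\right) + 152265}{-377819} = \left(\left(18 + 3 \cdot 1\right) + 152265\right) \left(- \frac{1}{377819}\right) = \left(\left(18 + 3\right) + 152265\right) \left(- \frac{1}{377819}\right) = \left(21 + 152265\right) \left(- \frac{1}{377819}\right) = 152286 \left(- \frac{1}{377819}\right) = - \frac{152286}{377819}$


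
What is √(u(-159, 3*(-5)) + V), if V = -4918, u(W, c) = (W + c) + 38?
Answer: 19*I*√14 ≈ 71.092*I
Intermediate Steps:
u(W, c) = 38 + W + c
√(u(-159, 3*(-5)) + V) = √((38 - 159 + 3*(-5)) - 4918) = √((38 - 159 - 15) - 4918) = √(-136 - 4918) = √(-5054) = 19*I*√14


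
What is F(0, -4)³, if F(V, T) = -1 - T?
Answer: 27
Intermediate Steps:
F(0, -4)³ = (-1 - 1*(-4))³ = (-1 + 4)³ = 3³ = 27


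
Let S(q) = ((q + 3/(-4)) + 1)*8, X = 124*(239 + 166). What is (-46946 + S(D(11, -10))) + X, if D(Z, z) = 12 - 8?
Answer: 3308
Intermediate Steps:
D(Z, z) = 4
X = 50220 (X = 124*405 = 50220)
S(q) = 2 + 8*q (S(q) = ((q + 3*(-¼)) + 1)*8 = ((q - ¾) + 1)*8 = ((-¾ + q) + 1)*8 = (¼ + q)*8 = 2 + 8*q)
(-46946 + S(D(11, -10))) + X = (-46946 + (2 + 8*4)) + 50220 = (-46946 + (2 + 32)) + 50220 = (-46946 + 34) + 50220 = -46912 + 50220 = 3308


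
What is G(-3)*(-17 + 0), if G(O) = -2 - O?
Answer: -17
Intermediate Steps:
G(-3)*(-17 + 0) = (-2 - 1*(-3))*(-17 + 0) = (-2 + 3)*(-17) = 1*(-17) = -17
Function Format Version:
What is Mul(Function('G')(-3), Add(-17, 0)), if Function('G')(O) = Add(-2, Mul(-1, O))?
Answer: -17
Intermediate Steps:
Mul(Function('G')(-3), Add(-17, 0)) = Mul(Add(-2, Mul(-1, -3)), Add(-17, 0)) = Mul(Add(-2, 3), -17) = Mul(1, -17) = -17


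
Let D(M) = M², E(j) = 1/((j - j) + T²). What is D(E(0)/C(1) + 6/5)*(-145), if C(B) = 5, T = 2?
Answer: -3625/16 ≈ -226.56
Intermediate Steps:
E(j) = ¼ (E(j) = 1/((j - j) + 2²) = 1/(0 + 4) = 1/4 = ¼)
D(E(0)/C(1) + 6/5)*(-145) = ((¼)/5 + 6/5)²*(-145) = ((¼)*(⅕) + 6*(⅕))²*(-145) = (1/20 + 6/5)²*(-145) = (5/4)²*(-145) = (25/16)*(-145) = -3625/16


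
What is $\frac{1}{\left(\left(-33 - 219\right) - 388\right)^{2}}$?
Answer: $\frac{1}{409600} \approx 2.4414 \cdot 10^{-6}$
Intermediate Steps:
$\frac{1}{\left(\left(-33 - 219\right) - 388\right)^{2}} = \frac{1}{\left(-252 - 388\right)^{2}} = \frac{1}{\left(-640\right)^{2}} = \frac{1}{409600}$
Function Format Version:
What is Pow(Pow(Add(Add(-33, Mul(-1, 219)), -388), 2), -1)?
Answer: Rational(1, 409600) ≈ 2.4414e-6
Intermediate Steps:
Pow(Pow(Add(Add(-33, Mul(-1, 219)), -388), 2), -1) = Pow(Pow(Add(Add(-33, -219), -388), 2), -1) = Pow(Pow(Add(-252, -388), 2), -1) = Pow(Pow(-640, 2), -1) = Pow(409600, -1) = Rational(1, 409600)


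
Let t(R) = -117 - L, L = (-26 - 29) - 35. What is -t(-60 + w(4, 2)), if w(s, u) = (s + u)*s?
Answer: 27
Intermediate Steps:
w(s, u) = s*(s + u)
L = -90 (L = -55 - 35 = -90)
t(R) = -27 (t(R) = -117 - 1*(-90) = -117 + 90 = -27)
-t(-60 + w(4, 2)) = -1*(-27) = 27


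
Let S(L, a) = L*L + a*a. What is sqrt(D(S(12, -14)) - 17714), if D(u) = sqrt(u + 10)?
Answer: sqrt(-17714 + 5*sqrt(14)) ≈ 133.02*I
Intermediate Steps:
S(L, a) = L**2 + a**2
D(u) = sqrt(10 + u)
sqrt(D(S(12, -14)) - 17714) = sqrt(sqrt(10 + (12**2 + (-14)**2)) - 17714) = sqrt(sqrt(10 + (144 + 196)) - 17714) = sqrt(sqrt(10 + 340) - 17714) = sqrt(sqrt(350) - 17714) = sqrt(5*sqrt(14) - 17714) = sqrt(-17714 + 5*sqrt(14))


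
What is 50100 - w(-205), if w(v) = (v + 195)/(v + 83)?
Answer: 3056095/61 ≈ 50100.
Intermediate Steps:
w(v) = (195 + v)/(83 + v)
50100 - w(-205) = 50100 - (195 - 205)/(83 - 205) = 50100 - (-10)/(-122) = 50100 - (-1)*(-10)/122 = 50100 - 1*5/61 = 50100 - 5/61 = 3056095/61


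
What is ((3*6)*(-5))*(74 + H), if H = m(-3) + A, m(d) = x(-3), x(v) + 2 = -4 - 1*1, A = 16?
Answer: -7470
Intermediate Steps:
x(v) = -7 (x(v) = -2 + (-4 - 1*1) = -2 + (-4 - 1) = -2 - 5 = -7)
m(d) = -7
H = 9 (H = -7 + 16 = 9)
((3*6)*(-5))*(74 + H) = ((3*6)*(-5))*(74 + 9) = (18*(-5))*83 = -90*83 = -7470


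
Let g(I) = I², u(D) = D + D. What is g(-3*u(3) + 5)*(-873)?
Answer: -147537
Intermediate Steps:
u(D) = 2*D
g(-3*u(3) + 5)*(-873) = (-6*3 + 5)²*(-873) = (-3*6 + 5)²*(-873) = (-18 + 5)²*(-873) = (-13)²*(-873) = 169*(-873) = -147537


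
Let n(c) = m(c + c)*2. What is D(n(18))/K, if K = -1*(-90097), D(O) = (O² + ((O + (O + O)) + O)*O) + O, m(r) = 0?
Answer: 0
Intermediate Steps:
n(c) = 0 (n(c) = 0*2 = 0)
D(O) = O + 5*O² (D(O) = (O² + ((O + 2*O) + O)*O) + O = (O² + (3*O + O)*O) + O = (O² + (4*O)*O) + O = (O² + 4*O²) + O = 5*O² + O = O + 5*O²)
K = 90097
D(n(18))/K = (0*(1 + 5*0))/90097 = (0*(1 + 0))*(1/90097) = (0*1)*(1/90097) = 0*(1/90097) = 0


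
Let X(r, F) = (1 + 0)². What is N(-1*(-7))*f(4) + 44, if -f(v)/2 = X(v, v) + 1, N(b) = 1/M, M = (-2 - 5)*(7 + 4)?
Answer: 3392/77 ≈ 44.052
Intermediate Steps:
X(r, F) = 1 (X(r, F) = 1² = 1)
M = -77 (M = -7*11 = -77)
N(b) = -1/77 (N(b) = 1/(-77) = -1/77)
f(v) = -4 (f(v) = -2*(1 + 1) = -2*2 = -4)
N(-1*(-7))*f(4) + 44 = -1/77*(-4) + 44 = 4/77 + 44 = 3392/77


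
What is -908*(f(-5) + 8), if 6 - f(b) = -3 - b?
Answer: -10896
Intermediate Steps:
f(b) = 9 + b (f(b) = 6 - (-3 - b) = 6 + (3 + b) = 9 + b)
-908*(f(-5) + 8) = -908*((9 - 5) + 8) = -908*(4 + 8) = -908*12 = -10896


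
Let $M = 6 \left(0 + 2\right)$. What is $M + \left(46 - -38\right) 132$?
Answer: $11100$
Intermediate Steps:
$M = 12$ ($M = 6 \cdot 2 = 12$)
$M + \left(46 - -38\right) 132 = 12 + \left(46 - -38\right) 132 = 12 + \left(46 + 38\right) 132 = 12 + 84 \cdot 132 = 12 + 11088 = 11100$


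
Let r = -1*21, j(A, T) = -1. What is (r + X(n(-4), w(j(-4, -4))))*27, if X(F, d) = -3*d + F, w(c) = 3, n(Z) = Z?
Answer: -918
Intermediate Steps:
r = -21
X(F, d) = F - 3*d
(r + X(n(-4), w(j(-4, -4))))*27 = (-21 + (-4 - 3*3))*27 = (-21 + (-4 - 9))*27 = (-21 - 13)*27 = -34*27 = -918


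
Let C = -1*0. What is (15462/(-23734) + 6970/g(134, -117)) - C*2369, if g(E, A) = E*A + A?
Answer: -40964827/37487853 ≈ -1.0927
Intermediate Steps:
C = 0
g(E, A) = A + A*E (g(E, A) = A*E + A = A + A*E)
(15462/(-23734) + 6970/g(134, -117)) - C*2369 = (15462/(-23734) + 6970/((-117*(1 + 134)))) - 0*2369 = (15462*(-1/23734) + 6970/((-117*135))) - 1*0 = (-7731/11867 + 6970/(-15795)) + 0 = (-7731/11867 + 6970*(-1/15795)) + 0 = (-7731/11867 - 1394/3159) + 0 = -40964827/37487853 + 0 = -40964827/37487853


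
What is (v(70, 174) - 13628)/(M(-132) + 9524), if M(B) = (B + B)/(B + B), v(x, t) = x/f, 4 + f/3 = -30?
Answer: -695063/485775 ≈ -1.4308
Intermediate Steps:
f = -102 (f = -12 + 3*(-30) = -12 - 90 = -102)
v(x, t) = -x/102 (v(x, t) = x/(-102) = x*(-1/102) = -x/102)
M(B) = 1 (M(B) = (2*B)/((2*B)) = (2*B)*(1/(2*B)) = 1)
(v(70, 174) - 13628)/(M(-132) + 9524) = (-1/102*70 - 13628)/(1 + 9524) = (-35/51 - 13628)/9525 = -695063/51*1/9525 = -695063/485775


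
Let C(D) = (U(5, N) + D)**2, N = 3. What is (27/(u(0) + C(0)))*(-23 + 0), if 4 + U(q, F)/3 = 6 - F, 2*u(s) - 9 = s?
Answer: -46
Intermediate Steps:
u(s) = 9/2 + s/2
U(q, F) = 6 - 3*F (U(q, F) = -12 + 3*(6 - F) = -12 + (18 - 3*F) = 6 - 3*F)
C(D) = (-3 + D)**2 (C(D) = ((6 - 3*3) + D)**2 = ((6 - 9) + D)**2 = (-3 + D)**2)
(27/(u(0) + C(0)))*(-23 + 0) = (27/((9/2 + (1/2)*0) + (-3 + 0)**2))*(-23 + 0) = (27/((9/2 + 0) + (-3)**2))*(-23) = (27/(9/2 + 9))*(-23) = (27/(27/2))*(-23) = (27*(2/27))*(-23) = 2*(-23) = -46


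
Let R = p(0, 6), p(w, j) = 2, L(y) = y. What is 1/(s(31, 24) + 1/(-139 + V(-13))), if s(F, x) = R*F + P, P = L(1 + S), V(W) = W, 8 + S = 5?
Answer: 152/9119 ≈ 0.016668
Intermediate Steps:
S = -3 (S = -8 + 5 = -3)
P = -2 (P = 1 - 3 = -2)
R = 2
s(F, x) = -2 + 2*F (s(F, x) = 2*F - 2 = -2 + 2*F)
1/(s(31, 24) + 1/(-139 + V(-13))) = 1/((-2 + 2*31) + 1/(-139 - 13)) = 1/((-2 + 62) + 1/(-152)) = 1/(60 - 1/152) = 1/(9119/152) = 152/9119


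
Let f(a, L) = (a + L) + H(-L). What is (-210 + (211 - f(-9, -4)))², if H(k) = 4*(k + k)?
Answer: 324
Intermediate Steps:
H(k) = 8*k (H(k) = 4*(2*k) = 8*k)
f(a, L) = a - 7*L (f(a, L) = (a + L) + 8*(-L) = (L + a) - 8*L = a - 7*L)
(-210 + (211 - f(-9, -4)))² = (-210 + (211 - (-9 - 7*(-4))))² = (-210 + (211 - (-9 + 28)))² = (-210 + (211 - 1*19))² = (-210 + (211 - 19))² = (-210 + 192)² = (-18)² = 324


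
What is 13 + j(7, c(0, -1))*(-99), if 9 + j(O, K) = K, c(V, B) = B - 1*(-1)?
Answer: 904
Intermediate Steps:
c(V, B) = 1 + B (c(V, B) = B + 1 = 1 + B)
j(O, K) = -9 + K
13 + j(7, c(0, -1))*(-99) = 13 + (-9 + (1 - 1))*(-99) = 13 + (-9 + 0)*(-99) = 13 - 9*(-99) = 13 + 891 = 904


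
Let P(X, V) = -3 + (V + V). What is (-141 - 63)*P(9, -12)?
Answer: 5508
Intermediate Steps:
P(X, V) = -3 + 2*V
(-141 - 63)*P(9, -12) = (-141 - 63)*(-3 + 2*(-12)) = -204*(-3 - 24) = -204*(-27) = 5508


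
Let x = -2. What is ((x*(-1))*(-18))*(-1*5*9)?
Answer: 1620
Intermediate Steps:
((x*(-1))*(-18))*(-1*5*9) = (-2*(-1)*(-18))*(-1*5*9) = (2*(-18))*(-5*9) = -36*(-45) = 1620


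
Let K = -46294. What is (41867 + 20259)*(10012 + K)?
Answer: -2254055532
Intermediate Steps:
(41867 + 20259)*(10012 + K) = (41867 + 20259)*(10012 - 46294) = 62126*(-36282) = -2254055532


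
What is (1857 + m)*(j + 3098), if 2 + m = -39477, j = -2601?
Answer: -18698134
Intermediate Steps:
m = -39479 (m = -2 - 39477 = -39479)
(1857 + m)*(j + 3098) = (1857 - 39479)*(-2601 + 3098) = -37622*497 = -18698134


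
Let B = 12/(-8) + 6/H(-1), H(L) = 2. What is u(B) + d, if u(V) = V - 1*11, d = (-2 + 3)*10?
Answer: 1/2 ≈ 0.50000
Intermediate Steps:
d = 10 (d = 1*10 = 10)
B = 3/2 (B = 12/(-8) + 6/2 = 12*(-1/8) + 6*(1/2) = -3/2 + 3 = 3/2 ≈ 1.5000)
u(V) = -11 + V (u(V) = V - 11 = -11 + V)
u(B) + d = (-11 + 3/2) + 10 = -19/2 + 10 = 1/2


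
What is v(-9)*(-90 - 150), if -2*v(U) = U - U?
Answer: 0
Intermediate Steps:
v(U) = 0 (v(U) = -(U - U)/2 = -1/2*0 = 0)
v(-9)*(-90 - 150) = 0*(-90 - 150) = 0*(-240) = 0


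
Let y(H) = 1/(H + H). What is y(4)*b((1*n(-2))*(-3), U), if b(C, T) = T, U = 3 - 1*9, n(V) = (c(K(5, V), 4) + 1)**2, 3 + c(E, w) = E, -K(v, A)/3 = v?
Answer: -3/4 ≈ -0.75000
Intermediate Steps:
K(v, A) = -3*v
c(E, w) = -3 + E
n(V) = 289 (n(V) = ((-3 - 3*5) + 1)**2 = ((-3 - 15) + 1)**2 = (-18 + 1)**2 = (-17)**2 = 289)
U = -6 (U = 3 - 9 = -6)
y(H) = 1/(2*H)
y(4)*b((1*n(-2))*(-3), U) = ((1/2)/4)*(-6) = ((1/2)*(1/4))*(-6) = (1/8)*(-6) = -3/4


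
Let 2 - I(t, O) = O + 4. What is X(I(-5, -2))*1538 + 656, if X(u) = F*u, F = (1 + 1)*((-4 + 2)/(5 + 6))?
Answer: 656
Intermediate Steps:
I(t, O) = -2 - O (I(t, O) = 2 - (O + 4) = 2 - (4 + O) = 2 + (-4 - O) = -2 - O)
F = -4/11 (F = 2*(-2/11) = -4/11 ≈ -0.36364)
X(u) = -4*u/11
X(I(-5, -2))*1538 + 656 = -4*(-2 - 1*(-2))/11*1538 + 656 = -4*(-2 + 2)/11*1538 + 656 = -4/11*0*1538 + 656 = 0*1538 + 656 = 0 + 656 = 656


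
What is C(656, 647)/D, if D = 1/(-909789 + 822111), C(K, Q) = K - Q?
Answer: -789102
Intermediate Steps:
D = -1/87678 (D = 1/(-87678) = -1/87678 ≈ -1.1405e-5)
C(656, 647)/D = (656 - 1*647)/(-1/87678) = (656 - 647)*(-87678) = 9*(-87678) = -789102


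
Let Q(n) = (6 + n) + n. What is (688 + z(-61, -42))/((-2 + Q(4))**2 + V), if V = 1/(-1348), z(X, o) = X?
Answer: 845196/194111 ≈ 4.3542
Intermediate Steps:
Q(n) = 6 + 2*n
V = -1/1348 ≈ -0.00074184
(688 + z(-61, -42))/((-2 + Q(4))**2 + V) = (688 - 61)/((-2 + (6 + 2*4))**2 - 1/1348) = 627/((-2 + (6 + 8))**2 - 1/1348) = 627/((-2 + 14)**2 - 1/1348) = 627/(12**2 - 1/1348) = 627/(144 - 1/1348) = 627/(194111/1348) = 627*(1348/194111) = 845196/194111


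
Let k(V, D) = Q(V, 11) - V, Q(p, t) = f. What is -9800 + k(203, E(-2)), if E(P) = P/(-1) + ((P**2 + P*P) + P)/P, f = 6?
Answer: -9997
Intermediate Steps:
E(P) = -P + (P + 2*P**2)/P (E(P) = P*(-1) + ((P**2 + P**2) + P)/P = -P + (2*P**2 + P)/P = -P + (P + 2*P**2)/P)
Q(p, t) = 6
k(V, D) = 6 - V
-9800 + k(203, E(-2)) = -9800 + (6 - 1*203) = -9800 + (6 - 203) = -9800 - 197 = -9997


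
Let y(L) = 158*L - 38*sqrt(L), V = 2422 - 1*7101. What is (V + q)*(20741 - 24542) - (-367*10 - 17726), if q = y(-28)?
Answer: 34621899 + 288876*I*sqrt(7) ≈ 3.4622e+7 + 7.6429e+5*I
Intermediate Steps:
V = -4679 (V = 2422 - 7101 = -4679)
y(L) = -38*sqrt(L) + 158*L
q = -4424 - 76*I*sqrt(7) (q = -76*I*sqrt(7) + 158*(-28) = -76*I*sqrt(7) - 4424 = -4424 - 76*I*sqrt(7) ≈ -4424.0 - 201.08*I)
(V + q)*(20741 - 24542) - (-367*10 - 17726) = (-4679 + (-4424 - 76*I*sqrt(7)))*(20741 - 24542) - (-367*10 - 17726) = (-9103 - 76*I*sqrt(7))*(-3801) - (-3670 - 17726) = (34600503 + 288876*I*sqrt(7)) - 1*(-21396) = (34600503 + 288876*I*sqrt(7)) + 21396 = 34621899 + 288876*I*sqrt(7)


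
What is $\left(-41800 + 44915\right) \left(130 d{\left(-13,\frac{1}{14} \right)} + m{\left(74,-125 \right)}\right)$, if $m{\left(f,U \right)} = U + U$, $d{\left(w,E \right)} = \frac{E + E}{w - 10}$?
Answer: $- \frac{17969100}{23} \approx -7.8127 \cdot 10^{5}$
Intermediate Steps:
$d{\left(w,E \right)} = \frac{2 E}{-10 + w}$
$m{\left(f,U \right)} = 2 U$
$\left(-41800 + 44915\right) \left(130 d{\left(-13,\frac{1}{14} \right)} + m{\left(74,-125 \right)}\right) = \left(-41800 + 44915\right) \left(130 \frac{2}{14 \left(-10 - 13\right)} + 2 \left(-125\right)\right) = 3115 \left(130 \cdot 2 \cdot \frac{1}{14} \frac{1}{-23} - 250\right) = 3115 \left(130 \cdot 2 \cdot \frac{1}{14} \left(- \frac{1}{23}\right) - 250\right) = 3115 \left(130 \left(- \frac{1}{161}\right) - 250\right) = 3115 \left(- \frac{130}{161} - 250\right) = 3115 \left(- \frac{40380}{161}\right) = - \frac{17969100}{23}$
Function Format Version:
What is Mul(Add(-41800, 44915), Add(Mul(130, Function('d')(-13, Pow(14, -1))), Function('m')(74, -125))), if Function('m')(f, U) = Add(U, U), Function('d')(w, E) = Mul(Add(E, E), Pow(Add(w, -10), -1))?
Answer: Rational(-17969100, 23) ≈ -7.8127e+5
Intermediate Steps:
Function('d')(w, E) = Mul(2, E, Pow(Add(-10, w), -1)) (Function('d')(w, E) = Mul(Mul(2, E), Pow(Add(-10, w), -1)) = Mul(2, E, Pow(Add(-10, w), -1)))
Function('m')(f, U) = Mul(2, U)
Mul(Add(-41800, 44915), Add(Mul(130, Function('d')(-13, Pow(14, -1))), Function('m')(74, -125))) = Mul(Add(-41800, 44915), Add(Mul(130, Mul(2, Pow(14, -1), Pow(Add(-10, -13), -1))), Mul(2, -125))) = Mul(3115, Add(Mul(130, Mul(2, Rational(1, 14), Pow(-23, -1))), -250)) = Mul(3115, Add(Mul(130, Mul(2, Rational(1, 14), Rational(-1, 23))), -250)) = Mul(3115, Add(Mul(130, Rational(-1, 161)), -250)) = Mul(3115, Add(Rational(-130, 161), -250)) = Mul(3115, Rational(-40380, 161)) = Rational(-17969100, 23)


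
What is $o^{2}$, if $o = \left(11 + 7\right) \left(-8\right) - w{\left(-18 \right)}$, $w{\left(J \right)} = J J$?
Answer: $219024$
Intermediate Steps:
$w{\left(J \right)} = J^{2}$
$o = -468$ ($o = \left(11 + 7\right) \left(-8\right) - \left(-18\right)^{2} = 18 \left(-8\right) - 324 = -144 - 324 = -468$)
$o^{2} = \left(-468\right)^{2} = 219024$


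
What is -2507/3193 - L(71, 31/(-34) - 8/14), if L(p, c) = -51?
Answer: 160336/3193 ≈ 50.215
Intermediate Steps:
-2507/3193 - L(71, 31/(-34) - 8/14) = -2507/3193 - 1*(-51) = -2507*1/3193 + 51 = -2507/3193 + 51 = 160336/3193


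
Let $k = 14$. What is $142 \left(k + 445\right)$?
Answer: $65178$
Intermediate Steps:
$142 \left(k + 445\right) = 142 \left(14 + 445\right) = 142 \cdot 459 = 65178$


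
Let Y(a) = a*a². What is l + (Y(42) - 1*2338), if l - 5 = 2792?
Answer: 74547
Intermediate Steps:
Y(a) = a³
l = 2797 (l = 5 + 2792 = 2797)
l + (Y(42) - 1*2338) = 2797 + (42³ - 1*2338) = 2797 + (74088 - 2338) = 2797 + 71750 = 74547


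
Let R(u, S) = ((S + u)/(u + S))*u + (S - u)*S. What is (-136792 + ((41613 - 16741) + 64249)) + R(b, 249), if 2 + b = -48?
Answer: 26730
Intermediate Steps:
b = -50 (b = -2 - 48 = -50)
R(u, S) = u + S*(S - u) (R(u, S) = ((S + u)/(S + u))*u + S*(S - u) = 1*u + S*(S - u) = u + S*(S - u))
(-136792 + ((41613 - 16741) + 64249)) + R(b, 249) = (-136792 + ((41613 - 16741) + 64249)) + (-50 + 249² - 1*249*(-50)) = (-136792 + (24872 + 64249)) + (-50 + 62001 + 12450) = (-136792 + 89121) + 74401 = -47671 + 74401 = 26730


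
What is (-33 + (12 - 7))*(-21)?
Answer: 588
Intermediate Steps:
(-33 + (12 - 7))*(-21) = (-33 + 5)*(-21) = -28*(-21) = 588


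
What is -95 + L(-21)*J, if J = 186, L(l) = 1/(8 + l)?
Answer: -1421/13 ≈ -109.31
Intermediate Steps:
-95 + L(-21)*J = -95 + 186/(8 - 21) = -95 + 186/(-13) = -95 - 1/13*186 = -95 - 186/13 = -1421/13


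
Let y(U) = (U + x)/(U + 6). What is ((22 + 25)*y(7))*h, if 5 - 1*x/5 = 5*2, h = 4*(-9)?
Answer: 30456/13 ≈ 2342.8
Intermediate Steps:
h = -36
x = -25 (x = 25 - 25*2 = 25 - 5*10 = 25 - 50 = -25)
y(U) = (-25 + U)/(6 + U) (y(U) = (U - 25)/(U + 6) = (-25 + U)/(6 + U))
((22 + 25)*y(7))*h = ((22 + 25)*((-25 + 7)/(6 + 7)))*(-36) = (47*(-18/13))*(-36) = -846/13*(-36) = 30456/13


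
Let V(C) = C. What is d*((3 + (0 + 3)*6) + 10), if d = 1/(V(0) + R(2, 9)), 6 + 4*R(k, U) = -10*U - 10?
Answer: -62/53 ≈ -1.1698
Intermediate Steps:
R(k, U) = -4 - 5*U/2 (R(k, U) = -3/2 + (-10*U - 10)/4 = -3/2 + (-10 - 10*U)/4 = -3/2 + (-5/2 - 5*U/2) = -4 - 5*U/2)
d = -2/53 (d = 1/(0 + (-4 - 5/2*9)) = 1/(0 + (-4 - 45/2)) = 1/(0 - 53/2) = 1/(-53/2) = -2/53 ≈ -0.037736)
d*((3 + (0 + 3)*6) + 10) = -2*((3 + (0 + 3)*6) + 10)/53 = -2*((3 + 3*6) + 10)/53 = -2*((3 + 18) + 10)/53 = -2*(21 + 10)/53 = -2/53*31 = -62/53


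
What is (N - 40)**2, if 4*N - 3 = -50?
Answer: 42849/16 ≈ 2678.1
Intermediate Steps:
N = -47/4 (N = 3/4 + (1/4)*(-50) = 3/4 - 25/2 = -47/4 ≈ -11.750)
(N - 40)**2 = (-47/4 - 40)**2 = (-207/4)**2 = 42849/16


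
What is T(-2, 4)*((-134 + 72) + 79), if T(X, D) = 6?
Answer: 102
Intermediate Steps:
T(-2, 4)*((-134 + 72) + 79) = 6*((-134 + 72) + 79) = 6*(-62 + 79) = 6*17 = 102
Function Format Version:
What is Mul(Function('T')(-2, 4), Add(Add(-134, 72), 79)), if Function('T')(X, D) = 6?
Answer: 102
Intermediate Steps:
Mul(Function('T')(-2, 4), Add(Add(-134, 72), 79)) = Mul(6, Add(Add(-134, 72), 79)) = Mul(6, Add(-62, 79)) = Mul(6, 17) = 102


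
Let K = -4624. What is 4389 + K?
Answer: -235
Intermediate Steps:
4389 + K = 4389 - 4624 = -235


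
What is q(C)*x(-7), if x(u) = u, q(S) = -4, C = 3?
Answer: 28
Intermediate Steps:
q(C)*x(-7) = -4*(-7) = 28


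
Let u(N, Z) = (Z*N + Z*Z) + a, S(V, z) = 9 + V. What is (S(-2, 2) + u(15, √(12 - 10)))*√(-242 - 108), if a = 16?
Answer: I*√14*(125 + 75*√2) ≈ 864.57*I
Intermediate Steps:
u(N, Z) = 16 + Z² + N*Z (u(N, Z) = (Z*N + Z*Z) + 16 = (N*Z + Z²) + 16 = (Z² + N*Z) + 16 = 16 + Z² + N*Z)
(S(-2, 2) + u(15, √(12 - 10)))*√(-242 - 108) = ((9 - 2) + (16 + (√(12 - 10))² + 15*√(12 - 10)))*√(-242 - 108) = (7 + (16 + (√2)² + 15*√2))*√(-350) = (7 + (16 + 2 + 15*√2))*(5*I*√14) = (7 + (18 + 15*√2))*(5*I*√14) = (25 + 15*√2)*(5*I*√14) = 5*I*√14*(25 + 15*√2)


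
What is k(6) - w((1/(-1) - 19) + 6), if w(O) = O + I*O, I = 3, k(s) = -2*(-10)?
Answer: 76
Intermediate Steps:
k(s) = 20
w(O) = 4*O (w(O) = O + 3*O = 4*O)
k(6) - w((1/(-1) - 19) + 6) = 20 - 4*((1/(-1) - 19) + 6) = 20 - 4*((-1 - 19) + 6) = 20 - 4*(-20 + 6) = 20 - 4*(-14) = 20 - 1*(-56) = 20 + 56 = 76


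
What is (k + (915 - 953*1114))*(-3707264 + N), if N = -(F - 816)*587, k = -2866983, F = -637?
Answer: 11211070821630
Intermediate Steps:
N = 852911 (N = -(-637 - 816)*587 = -(-1453)*587 = -1*(-852911) = 852911)
(k + (915 - 953*1114))*(-3707264 + N) = (-2866983 + (915 - 953*1114))*(-3707264 + 852911) = (-2866983 + (915 - 1061642))*(-2854353) = (-2866983 - 1060727)*(-2854353) = -3927710*(-2854353) = 11211070821630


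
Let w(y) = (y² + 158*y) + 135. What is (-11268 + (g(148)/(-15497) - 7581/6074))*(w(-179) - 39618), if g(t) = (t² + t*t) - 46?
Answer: 18952052907498438/47064389 ≈ 4.0268e+8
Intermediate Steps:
g(t) = -46 + 2*t² (g(t) = (t² + t²) - 46 = 2*t² - 46 = -46 + 2*t²)
w(y) = 135 + y² + 158*y
(-11268 + (g(148)/(-15497) - 7581/6074))*(w(-179) - 39618) = (-11268 + ((-46 + 2*148²)/(-15497) - 7581/6074))*((135 + (-179)² + 158*(-179)) - 39618) = (-11268 + ((-46 + 2*21904)*(-1/15497) - 7581*1/6074))*((135 + 32041 - 28282) - 39618) = (-11268 + ((-46 + 43808)*(-1/15497) - 7581/6074))*(3894 - 39618) = (-11268 + (43762*(-1/15497) - 7581/6074))*(-35724) = (-11268 + (-43762/15497 - 7581/6074))*(-35724) = (-11268 - 383293145/94128778)*(-35724) = -1061026363649/94128778*(-35724) = 18952052907498438/47064389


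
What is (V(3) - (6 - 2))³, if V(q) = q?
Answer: -1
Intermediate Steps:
(V(3) - (6 - 2))³ = (3 - (6 - 2))³ = (3 - 4)³ = (-1)³ = -1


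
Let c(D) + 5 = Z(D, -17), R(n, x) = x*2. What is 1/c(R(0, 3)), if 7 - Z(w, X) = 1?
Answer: 1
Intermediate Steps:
R(n, x) = 2*x
Z(w, X) = 6 (Z(w, X) = 7 - 1*1 = 7 - 1 = 6)
c(D) = 1 (c(D) = -5 + 6 = 1)
1/c(R(0, 3)) = 1/1 = 1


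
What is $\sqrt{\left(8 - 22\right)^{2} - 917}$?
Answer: $i \sqrt{721} \approx 26.851 i$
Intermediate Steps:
$\sqrt{\left(8 - 22\right)^{2} - 917} = \sqrt{\left(-14\right)^{2} - 917} = \sqrt{196 - 917} = \sqrt{-721} = i \sqrt{721}$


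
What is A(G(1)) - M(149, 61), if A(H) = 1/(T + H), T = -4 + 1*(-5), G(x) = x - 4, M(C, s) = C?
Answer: -1789/12 ≈ -149.08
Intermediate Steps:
G(x) = -4 + x
T = -9 (T = -4 - 5 = -9)
A(H) = 1/(-9 + H)
A(G(1)) - M(149, 61) = 1/(-9 + (-4 + 1)) - 1*149 = 1/(-9 - 3) - 149 = 1/(-12) - 149 = -1/12 - 149 = -1789/12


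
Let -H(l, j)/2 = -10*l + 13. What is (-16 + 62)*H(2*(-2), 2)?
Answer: -4876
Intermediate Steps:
H(l, j) = -26 + 20*l (H(l, j) = -2*(-10*l + 13) = -2*(13 - 10*l) = -26 + 20*l)
(-16 + 62)*H(2*(-2), 2) = (-16 + 62)*(-26 + 20*(2*(-2))) = 46*(-26 + 20*(-4)) = 46*(-26 - 80) = 46*(-106) = -4876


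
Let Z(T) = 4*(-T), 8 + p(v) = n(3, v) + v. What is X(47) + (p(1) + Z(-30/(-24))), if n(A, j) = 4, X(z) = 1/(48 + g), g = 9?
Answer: -455/57 ≈ -7.9825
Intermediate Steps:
X(z) = 1/57 (X(z) = 1/(48 + 9) = 1/57)
p(v) = -4 + v (p(v) = -8 + (4 + v) = -4 + v)
Z(T) = -4*T
X(47) + (p(1) + Z(-30/(-24))) = 1/57 + ((-4 + 1) - (-120)/(-24)) = 1/57 + (-3 - (-120)*(-1)/24) = 1/57 + (-3 - 4*5/4) = 1/57 + (-3 - 5) = 1/57 - 8 = -455/57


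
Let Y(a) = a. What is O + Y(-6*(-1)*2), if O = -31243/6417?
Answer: 45761/6417 ≈ 7.1312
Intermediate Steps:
O = -31243/6417 (O = -31243*1/6417 = -31243/6417 ≈ -4.8688)
O + Y(-6*(-1)*2) = -31243/6417 - 6*(-1)*2 = -31243/6417 + 6*2 = -31243/6417 + 12 = 45761/6417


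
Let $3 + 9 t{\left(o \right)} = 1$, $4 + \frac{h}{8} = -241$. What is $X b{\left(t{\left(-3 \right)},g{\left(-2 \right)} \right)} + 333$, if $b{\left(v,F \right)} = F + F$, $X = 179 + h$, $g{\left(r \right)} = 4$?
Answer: $-13915$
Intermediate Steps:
$h = -1960$ ($h = -32 + 8 \left(-241\right) = -32 - 1928 = -1960$)
$t{\left(o \right)} = - \frac{2}{9}$ ($t{\left(o \right)} = - \frac{1}{3} + \frac{1}{9} \cdot 1 = - \frac{1}{3} + \frac{1}{9} = - \frac{2}{9}$)
$X = -1781$ ($X = 179 - 1960 = -1781$)
$b{\left(v,F \right)} = 2 F$
$X b{\left(t{\left(-3 \right)},g{\left(-2 \right)} \right)} + 333 = - 1781 \cdot 2 \cdot 4 + 333 = \left(-1781\right) 8 + 333 = -14248 + 333 = -13915$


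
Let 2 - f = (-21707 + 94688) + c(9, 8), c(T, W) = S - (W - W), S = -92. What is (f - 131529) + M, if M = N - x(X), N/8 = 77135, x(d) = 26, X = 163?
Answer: 412638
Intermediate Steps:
N = 617080 (N = 8*77135 = 617080)
c(T, W) = -92 (c(T, W) = -92 - (W - W) = -92 - 1*0 = -92 + 0 = -92)
f = -72887 (f = 2 - ((-21707 + 94688) - 92) = 2 - (72981 - 92) = 2 - 1*72889 = 2 - 72889 = -72887)
M = 617054 (M = 617080 - 1*26 = 617080 - 26 = 617054)
(f - 131529) + M = (-72887 - 131529) + 617054 = -204416 + 617054 = 412638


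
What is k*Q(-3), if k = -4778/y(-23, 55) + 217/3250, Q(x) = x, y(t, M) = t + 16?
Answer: -46590057/22750 ≈ -2047.9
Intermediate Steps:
y(t, M) = 16 + t
k = 15530019/22750 (k = -4778/(16 - 23) + 217/3250 = -4778/(-7) + 217*(1/3250) = -4778*(-1/7) + 217/3250 = 4778/7 + 217/3250 = 15530019/22750 ≈ 682.64)
k*Q(-3) = (15530019/22750)*(-3) = -46590057/22750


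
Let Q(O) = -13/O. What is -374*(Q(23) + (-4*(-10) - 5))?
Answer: -296208/23 ≈ -12879.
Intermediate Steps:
-374*(Q(23) + (-4*(-10) - 5)) = -374*(-13/23 + (-4*(-10) - 5)) = -374*(-13*1/23 + (40 - 5)) = -374*(-13/23 + 35) = -374*792/23 = -296208/23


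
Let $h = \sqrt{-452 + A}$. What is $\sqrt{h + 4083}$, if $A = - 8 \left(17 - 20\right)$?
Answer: $\sqrt{4083 + 2 i \sqrt{107}} \approx 63.899 + 0.1619 i$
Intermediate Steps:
$A = 24$ ($A = \left(-8\right) \left(-3\right) = 24$)
$h = 2 i \sqrt{107}$ ($h = \sqrt{-452 + 24} = \sqrt{-428} = 2 i \sqrt{107} \approx 20.688 i$)
$\sqrt{h + 4083} = \sqrt{2 i \sqrt{107} + 4083} = \sqrt{4083 + 2 i \sqrt{107}}$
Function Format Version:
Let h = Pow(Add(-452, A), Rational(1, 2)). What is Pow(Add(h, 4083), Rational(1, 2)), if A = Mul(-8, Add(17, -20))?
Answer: Pow(Add(4083, Mul(2, I, Pow(107, Rational(1, 2)))), Rational(1, 2)) ≈ Add(63.899, Mul(0.1619, I))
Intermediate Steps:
A = 24 (A = Mul(-8, -3) = 24)
h = Mul(2, I, Pow(107, Rational(1, 2))) (h = Pow(Add(-452, 24), Rational(1, 2)) = Pow(-428, Rational(1, 2)) = Mul(2, I, Pow(107, Rational(1, 2))) ≈ Mul(20.688, I))
Pow(Add(h, 4083), Rational(1, 2)) = Pow(Add(Mul(2, I, Pow(107, Rational(1, 2))), 4083), Rational(1, 2)) = Pow(Add(4083, Mul(2, I, Pow(107, Rational(1, 2)))), Rational(1, 2))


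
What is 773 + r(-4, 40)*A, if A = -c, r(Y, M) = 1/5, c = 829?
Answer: 3036/5 ≈ 607.20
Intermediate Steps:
r(Y, M) = 1/5
A = -829 (A = -1*829 = -829)
773 + r(-4, 40)*A = 773 + (1/5)*(-829) = 773 - 829/5 = 3036/5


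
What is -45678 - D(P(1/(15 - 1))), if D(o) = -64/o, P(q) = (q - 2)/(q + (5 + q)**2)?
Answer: -2931634/63 ≈ -46534.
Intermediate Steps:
P(q) = (-2 + q)/(q + (5 + q)**2)
-45678 - D(P(1/(15 - 1))) = -45678 - (-64)/((-2 + 1/(15 - 1))/(1/(15 - 1) + (5 + 1/(15 - 1))**2)) = -45678 - (-64)/((-2 + 1/14)/(1/14 + (5 + 1/14)**2)) = -45678 - (-64)/(-27/14/(1/14 + (71/14)**2)) = -45678 - (-64)/(-27/14/(1/14 + 5041/196)) = -45678 - (-64)/(-27/14/(5055/196)) = -45678 - (-64)/((196/5055)*(-27/14)) = -45678 - (-64)/(-126/1685) = -45678 - (-64)*(-1685)/126 = -45678 - 1*53920/63 = -45678 - 53920/63 = -2931634/63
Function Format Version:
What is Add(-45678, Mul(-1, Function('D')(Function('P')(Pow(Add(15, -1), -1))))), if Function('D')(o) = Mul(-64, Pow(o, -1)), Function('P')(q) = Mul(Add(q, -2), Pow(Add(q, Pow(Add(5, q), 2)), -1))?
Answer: Rational(-2931634, 63) ≈ -46534.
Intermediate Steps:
Function('P')(q) = Mul(Pow(Add(q, Pow(Add(5, q), 2)), -1), Add(-2, q)) (Function('P')(q) = Mul(Add(-2, q), Pow(Add(q, Pow(Add(5, q), 2)), -1)) = Mul(Pow(Add(q, Pow(Add(5, q), 2)), -1), Add(-2, q)))
Add(-45678, Mul(-1, Function('D')(Function('P')(Pow(Add(15, -1), -1))))) = Add(-45678, Mul(-1, Mul(-64, Pow(Mul(Pow(Add(Pow(Add(15, -1), -1), Pow(Add(5, Pow(Add(15, -1), -1)), 2)), -1), Add(-2, Pow(Add(15, -1), -1))), -1)))) = Add(-45678, Mul(-1, Mul(-64, Pow(Mul(Pow(Add(Pow(14, -1), Pow(Add(5, Pow(14, -1)), 2)), -1), Add(-2, Pow(14, -1))), -1)))) = Add(-45678, Mul(-1, Mul(-64, Pow(Mul(Pow(Add(Rational(1, 14), Pow(Add(5, Rational(1, 14)), 2)), -1), Add(-2, Rational(1, 14))), -1)))) = Add(-45678, Mul(-1, Mul(-64, Pow(Mul(Pow(Add(Rational(1, 14), Pow(Rational(71, 14), 2)), -1), Rational(-27, 14)), -1)))) = Add(-45678, Mul(-1, Mul(-64, Pow(Mul(Pow(Add(Rational(1, 14), Rational(5041, 196)), -1), Rational(-27, 14)), -1)))) = Add(-45678, Mul(-1, Mul(-64, Pow(Mul(Pow(Rational(5055, 196), -1), Rational(-27, 14)), -1)))) = Add(-45678, Mul(-1, Mul(-64, Pow(Mul(Rational(196, 5055), Rational(-27, 14)), -1)))) = Add(-45678, Mul(-1, Mul(-64, Pow(Rational(-126, 1685), -1)))) = Add(-45678, Mul(-1, Mul(-64, Rational(-1685, 126)))) = Add(-45678, Mul(-1, Rational(53920, 63))) = Add(-45678, Rational(-53920, 63)) = Rational(-2931634, 63)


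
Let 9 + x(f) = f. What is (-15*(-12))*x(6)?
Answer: -540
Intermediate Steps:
x(f) = -9 + f
(-15*(-12))*x(6) = (-15*(-12))*(-9 + 6) = 180*(-3) = -540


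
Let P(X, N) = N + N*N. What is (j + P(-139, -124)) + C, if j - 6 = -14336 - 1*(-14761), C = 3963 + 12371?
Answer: 32017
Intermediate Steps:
C = 16334
P(X, N) = N + N²
j = 431 (j = 6 + (-14336 - 1*(-14761)) = 6 + (-14336 + 14761) = 6 + 425 = 431)
(j + P(-139, -124)) + C = (431 - 124*(1 - 124)) + 16334 = (431 - 124*(-123)) + 16334 = (431 + 15252) + 16334 = 15683 + 16334 = 32017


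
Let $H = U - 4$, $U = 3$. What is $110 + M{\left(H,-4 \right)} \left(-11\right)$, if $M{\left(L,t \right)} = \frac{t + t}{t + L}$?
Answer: $\frac{462}{5} \approx 92.4$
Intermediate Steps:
$H = -1$ ($H = 3 - 4 = -1$)
$M{\left(L,t \right)} = \frac{2 t}{L + t}$
$110 + M{\left(H,-4 \right)} \left(-11\right) = 110 + 2 \left(-4\right) \frac{1}{-1 - 4} \left(-11\right) = 110 + 2 \left(-4\right) \frac{1}{-5} \left(-11\right) = 110 + 2 \left(-4\right) \left(- \frac{1}{5}\right) \left(-11\right) = 110 + \frac{8}{5} \left(-11\right) = 110 - \frac{88}{5} = \frac{462}{5}$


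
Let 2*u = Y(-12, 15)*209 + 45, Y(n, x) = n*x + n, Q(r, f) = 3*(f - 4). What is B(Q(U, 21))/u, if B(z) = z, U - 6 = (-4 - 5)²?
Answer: -34/13361 ≈ -0.0025447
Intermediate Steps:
U = 87 (U = 6 + (-4 - 5)² = 6 + (-9)² = 6 + 81 = 87)
Q(r, f) = -12 + 3*f (Q(r, f) = 3*(-4 + f) = -12 + 3*f)
Y(n, x) = n + n*x
u = -40083/2 (u = (-12*(1 + 15)*209 + 45)/2 = (-12*16*209 + 45)/2 = (-192*209 + 45)/2 = (-40128 + 45)/2 = (½)*(-40083) = -40083/2 ≈ -20042.)
B(Q(U, 21))/u = (-12 + 3*21)/(-40083/2) = (-12 + 63)*(-2/40083) = 51*(-2/40083) = -34/13361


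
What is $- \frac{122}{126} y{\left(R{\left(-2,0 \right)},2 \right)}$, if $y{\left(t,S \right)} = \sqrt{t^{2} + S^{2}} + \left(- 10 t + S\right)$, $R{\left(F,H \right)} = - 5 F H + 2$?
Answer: $\frac{122}{7} - \frac{122 \sqrt{2}}{63} \approx 14.69$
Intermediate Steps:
$R{\left(F,H \right)} = 2 - 5 F H$ ($R{\left(F,H \right)} = - 5 F H + 2 = 2 - 5 F H$)
$y{\left(t,S \right)} = S + \sqrt{S^{2} + t^{2}} - 10 t$ ($y{\left(t,S \right)} = \sqrt{S^{2} + t^{2}} + \left(S - 10 t\right) = S + \sqrt{S^{2} + t^{2}} - 10 t$)
$- \frac{122}{126} y{\left(R{\left(-2,0 \right)},2 \right)} = - \frac{122}{126} \left(2 + \sqrt{2^{2} + \left(2 - \left(-10\right) 0\right)^{2}} - 10 \left(2 - \left(-10\right) 0\right)\right) = \left(-122\right) \frac{1}{126} \left(2 + \sqrt{4 + \left(2 + 0\right)^{2}} - 10 \left(2 + 0\right)\right) = - \frac{61 \left(2 + \sqrt{4 + 2^{2}} - 20\right)}{63} = - \frac{61 \left(2 + \sqrt{4 + 4} - 20\right)}{63} = - \frac{61 \left(2 + \sqrt{8} - 20\right)}{63} = - \frac{61 \left(2 + 2 \sqrt{2} - 20\right)}{63} = - \frac{61 \left(-18 + 2 \sqrt{2}\right)}{63} = \frac{122}{7} - \frac{122 \sqrt{2}}{63}$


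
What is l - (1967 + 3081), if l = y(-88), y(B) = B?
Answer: -5136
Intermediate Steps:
l = -88
l - (1967 + 3081) = -88 - (1967 + 3081) = -88 - 1*5048 = -88 - 5048 = -5136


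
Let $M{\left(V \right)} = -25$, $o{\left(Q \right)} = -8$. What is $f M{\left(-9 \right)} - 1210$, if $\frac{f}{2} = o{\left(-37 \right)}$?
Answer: $-810$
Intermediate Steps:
$f = -16$ ($f = 2 \left(-8\right) = -16$)
$f M{\left(-9 \right)} - 1210 = \left(-16\right) \left(-25\right) - 1210 = 400 - 1210 = -810$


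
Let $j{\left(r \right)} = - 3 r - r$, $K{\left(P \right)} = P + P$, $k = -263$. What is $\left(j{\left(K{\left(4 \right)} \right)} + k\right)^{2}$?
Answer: $87025$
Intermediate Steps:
$K{\left(P \right)} = 2 P$
$j{\left(r \right)} = - 4 r$
$\left(j{\left(K{\left(4 \right)} \right)} + k\right)^{2} = \left(- 4 \cdot 2 \cdot 4 - 263\right)^{2} = \left(\left(-4\right) 8 - 263\right)^{2} = \left(-32 - 263\right)^{2} = \left(-295\right)^{2} = 87025$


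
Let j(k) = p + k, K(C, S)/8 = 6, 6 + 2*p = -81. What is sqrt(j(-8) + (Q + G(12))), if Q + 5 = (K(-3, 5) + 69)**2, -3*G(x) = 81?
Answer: sqrt(54422)/2 ≈ 116.64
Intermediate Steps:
p = -87/2 (p = -3 + (1/2)*(-81) = -3 - 81/2 = -87/2 ≈ -43.500)
K(C, S) = 48 (K(C, S) = 8*6 = 48)
G(x) = -27 (G(x) = -1/3*81 = -27)
Q = 13684 (Q = -5 + (48 + 69)**2 = -5 + 117**2 = -5 + 13689 = 13684)
j(k) = -87/2 + k
sqrt(j(-8) + (Q + G(12))) = sqrt((-87/2 - 8) + (13684 - 27)) = sqrt(-103/2 + 13657) = sqrt(27211/2) = sqrt(54422)/2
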